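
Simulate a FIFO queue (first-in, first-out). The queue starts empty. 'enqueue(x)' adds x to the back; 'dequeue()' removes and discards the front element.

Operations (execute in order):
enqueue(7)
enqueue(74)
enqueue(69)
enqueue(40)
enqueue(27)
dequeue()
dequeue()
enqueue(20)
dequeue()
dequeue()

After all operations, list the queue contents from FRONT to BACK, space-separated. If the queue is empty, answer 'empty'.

Answer: 27 20

Derivation:
enqueue(7): [7]
enqueue(74): [7, 74]
enqueue(69): [7, 74, 69]
enqueue(40): [7, 74, 69, 40]
enqueue(27): [7, 74, 69, 40, 27]
dequeue(): [74, 69, 40, 27]
dequeue(): [69, 40, 27]
enqueue(20): [69, 40, 27, 20]
dequeue(): [40, 27, 20]
dequeue(): [27, 20]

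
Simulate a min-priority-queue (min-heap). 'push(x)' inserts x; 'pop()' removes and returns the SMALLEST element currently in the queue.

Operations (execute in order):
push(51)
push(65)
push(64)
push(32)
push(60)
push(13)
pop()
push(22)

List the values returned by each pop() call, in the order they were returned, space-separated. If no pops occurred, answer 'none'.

Answer: 13

Derivation:
push(51): heap contents = [51]
push(65): heap contents = [51, 65]
push(64): heap contents = [51, 64, 65]
push(32): heap contents = [32, 51, 64, 65]
push(60): heap contents = [32, 51, 60, 64, 65]
push(13): heap contents = [13, 32, 51, 60, 64, 65]
pop() → 13: heap contents = [32, 51, 60, 64, 65]
push(22): heap contents = [22, 32, 51, 60, 64, 65]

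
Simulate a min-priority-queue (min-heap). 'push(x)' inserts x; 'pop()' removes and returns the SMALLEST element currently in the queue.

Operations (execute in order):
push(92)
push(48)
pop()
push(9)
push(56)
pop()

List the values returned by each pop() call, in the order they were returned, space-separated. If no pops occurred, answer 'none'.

push(92): heap contents = [92]
push(48): heap contents = [48, 92]
pop() → 48: heap contents = [92]
push(9): heap contents = [9, 92]
push(56): heap contents = [9, 56, 92]
pop() → 9: heap contents = [56, 92]

Answer: 48 9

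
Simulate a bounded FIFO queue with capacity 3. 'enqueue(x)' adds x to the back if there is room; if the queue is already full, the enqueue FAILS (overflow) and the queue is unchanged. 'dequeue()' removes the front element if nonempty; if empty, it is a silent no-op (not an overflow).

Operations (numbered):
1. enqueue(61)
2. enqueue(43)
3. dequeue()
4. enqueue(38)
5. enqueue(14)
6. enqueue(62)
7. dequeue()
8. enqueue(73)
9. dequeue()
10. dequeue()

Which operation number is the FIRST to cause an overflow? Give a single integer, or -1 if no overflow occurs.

Answer: 6

Derivation:
1. enqueue(61): size=1
2. enqueue(43): size=2
3. dequeue(): size=1
4. enqueue(38): size=2
5. enqueue(14): size=3
6. enqueue(62): size=3=cap → OVERFLOW (fail)
7. dequeue(): size=2
8. enqueue(73): size=3
9. dequeue(): size=2
10. dequeue(): size=1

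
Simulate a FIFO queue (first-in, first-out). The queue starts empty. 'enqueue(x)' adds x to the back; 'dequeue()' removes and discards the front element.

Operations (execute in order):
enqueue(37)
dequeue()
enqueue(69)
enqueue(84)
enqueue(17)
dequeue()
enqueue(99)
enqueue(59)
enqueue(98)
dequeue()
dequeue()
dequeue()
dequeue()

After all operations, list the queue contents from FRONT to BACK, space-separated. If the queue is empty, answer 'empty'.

enqueue(37): [37]
dequeue(): []
enqueue(69): [69]
enqueue(84): [69, 84]
enqueue(17): [69, 84, 17]
dequeue(): [84, 17]
enqueue(99): [84, 17, 99]
enqueue(59): [84, 17, 99, 59]
enqueue(98): [84, 17, 99, 59, 98]
dequeue(): [17, 99, 59, 98]
dequeue(): [99, 59, 98]
dequeue(): [59, 98]
dequeue(): [98]

Answer: 98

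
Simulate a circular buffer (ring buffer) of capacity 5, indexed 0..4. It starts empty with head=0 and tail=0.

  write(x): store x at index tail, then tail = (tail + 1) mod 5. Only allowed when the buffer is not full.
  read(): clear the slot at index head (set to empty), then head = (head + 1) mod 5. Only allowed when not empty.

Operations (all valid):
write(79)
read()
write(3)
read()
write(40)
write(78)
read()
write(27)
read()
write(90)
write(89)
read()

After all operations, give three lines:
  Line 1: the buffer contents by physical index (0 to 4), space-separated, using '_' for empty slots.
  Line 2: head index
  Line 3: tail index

write(79): buf=[79 _ _ _ _], head=0, tail=1, size=1
read(): buf=[_ _ _ _ _], head=1, tail=1, size=0
write(3): buf=[_ 3 _ _ _], head=1, tail=2, size=1
read(): buf=[_ _ _ _ _], head=2, tail=2, size=0
write(40): buf=[_ _ 40 _ _], head=2, tail=3, size=1
write(78): buf=[_ _ 40 78 _], head=2, tail=4, size=2
read(): buf=[_ _ _ 78 _], head=3, tail=4, size=1
write(27): buf=[_ _ _ 78 27], head=3, tail=0, size=2
read(): buf=[_ _ _ _ 27], head=4, tail=0, size=1
write(90): buf=[90 _ _ _ 27], head=4, tail=1, size=2
write(89): buf=[90 89 _ _ 27], head=4, tail=2, size=3
read(): buf=[90 89 _ _ _], head=0, tail=2, size=2

Answer: 90 89 _ _ _
0
2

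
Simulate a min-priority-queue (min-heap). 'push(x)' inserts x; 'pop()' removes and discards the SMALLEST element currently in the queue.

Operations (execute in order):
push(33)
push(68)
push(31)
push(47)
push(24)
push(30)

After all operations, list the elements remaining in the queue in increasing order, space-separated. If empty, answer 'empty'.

push(33): heap contents = [33]
push(68): heap contents = [33, 68]
push(31): heap contents = [31, 33, 68]
push(47): heap contents = [31, 33, 47, 68]
push(24): heap contents = [24, 31, 33, 47, 68]
push(30): heap contents = [24, 30, 31, 33, 47, 68]

Answer: 24 30 31 33 47 68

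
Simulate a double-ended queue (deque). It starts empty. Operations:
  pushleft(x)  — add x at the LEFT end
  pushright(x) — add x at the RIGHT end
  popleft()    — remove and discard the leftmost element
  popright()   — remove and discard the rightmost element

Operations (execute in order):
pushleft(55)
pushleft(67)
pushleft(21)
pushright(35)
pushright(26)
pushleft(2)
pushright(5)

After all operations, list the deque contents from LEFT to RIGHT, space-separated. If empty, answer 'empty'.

Answer: 2 21 67 55 35 26 5

Derivation:
pushleft(55): [55]
pushleft(67): [67, 55]
pushleft(21): [21, 67, 55]
pushright(35): [21, 67, 55, 35]
pushright(26): [21, 67, 55, 35, 26]
pushleft(2): [2, 21, 67, 55, 35, 26]
pushright(5): [2, 21, 67, 55, 35, 26, 5]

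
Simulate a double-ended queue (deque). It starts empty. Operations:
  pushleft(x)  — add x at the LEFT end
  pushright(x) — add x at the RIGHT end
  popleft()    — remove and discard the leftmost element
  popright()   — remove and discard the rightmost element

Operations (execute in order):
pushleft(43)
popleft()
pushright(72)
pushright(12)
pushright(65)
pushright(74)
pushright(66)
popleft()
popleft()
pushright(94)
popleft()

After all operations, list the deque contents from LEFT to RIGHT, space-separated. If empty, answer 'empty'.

Answer: 74 66 94

Derivation:
pushleft(43): [43]
popleft(): []
pushright(72): [72]
pushright(12): [72, 12]
pushright(65): [72, 12, 65]
pushright(74): [72, 12, 65, 74]
pushright(66): [72, 12, 65, 74, 66]
popleft(): [12, 65, 74, 66]
popleft(): [65, 74, 66]
pushright(94): [65, 74, 66, 94]
popleft(): [74, 66, 94]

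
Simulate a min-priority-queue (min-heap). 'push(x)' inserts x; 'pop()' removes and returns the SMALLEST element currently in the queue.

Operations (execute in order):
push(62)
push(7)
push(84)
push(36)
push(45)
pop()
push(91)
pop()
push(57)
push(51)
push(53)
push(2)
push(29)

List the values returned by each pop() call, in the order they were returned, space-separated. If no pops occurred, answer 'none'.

push(62): heap contents = [62]
push(7): heap contents = [7, 62]
push(84): heap contents = [7, 62, 84]
push(36): heap contents = [7, 36, 62, 84]
push(45): heap contents = [7, 36, 45, 62, 84]
pop() → 7: heap contents = [36, 45, 62, 84]
push(91): heap contents = [36, 45, 62, 84, 91]
pop() → 36: heap contents = [45, 62, 84, 91]
push(57): heap contents = [45, 57, 62, 84, 91]
push(51): heap contents = [45, 51, 57, 62, 84, 91]
push(53): heap contents = [45, 51, 53, 57, 62, 84, 91]
push(2): heap contents = [2, 45, 51, 53, 57, 62, 84, 91]
push(29): heap contents = [2, 29, 45, 51, 53, 57, 62, 84, 91]

Answer: 7 36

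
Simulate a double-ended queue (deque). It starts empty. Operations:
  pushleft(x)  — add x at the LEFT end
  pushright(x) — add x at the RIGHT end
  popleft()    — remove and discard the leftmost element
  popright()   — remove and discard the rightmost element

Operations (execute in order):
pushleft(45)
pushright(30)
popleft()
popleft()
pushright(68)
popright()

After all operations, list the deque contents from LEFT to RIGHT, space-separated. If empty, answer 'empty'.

pushleft(45): [45]
pushright(30): [45, 30]
popleft(): [30]
popleft(): []
pushright(68): [68]
popright(): []

Answer: empty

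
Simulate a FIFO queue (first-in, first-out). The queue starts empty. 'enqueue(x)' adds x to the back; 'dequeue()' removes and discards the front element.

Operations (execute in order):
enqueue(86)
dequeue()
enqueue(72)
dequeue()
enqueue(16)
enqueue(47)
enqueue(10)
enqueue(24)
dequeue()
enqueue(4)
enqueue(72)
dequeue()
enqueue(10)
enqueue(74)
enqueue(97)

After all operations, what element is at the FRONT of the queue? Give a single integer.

enqueue(86): queue = [86]
dequeue(): queue = []
enqueue(72): queue = [72]
dequeue(): queue = []
enqueue(16): queue = [16]
enqueue(47): queue = [16, 47]
enqueue(10): queue = [16, 47, 10]
enqueue(24): queue = [16, 47, 10, 24]
dequeue(): queue = [47, 10, 24]
enqueue(4): queue = [47, 10, 24, 4]
enqueue(72): queue = [47, 10, 24, 4, 72]
dequeue(): queue = [10, 24, 4, 72]
enqueue(10): queue = [10, 24, 4, 72, 10]
enqueue(74): queue = [10, 24, 4, 72, 10, 74]
enqueue(97): queue = [10, 24, 4, 72, 10, 74, 97]

Answer: 10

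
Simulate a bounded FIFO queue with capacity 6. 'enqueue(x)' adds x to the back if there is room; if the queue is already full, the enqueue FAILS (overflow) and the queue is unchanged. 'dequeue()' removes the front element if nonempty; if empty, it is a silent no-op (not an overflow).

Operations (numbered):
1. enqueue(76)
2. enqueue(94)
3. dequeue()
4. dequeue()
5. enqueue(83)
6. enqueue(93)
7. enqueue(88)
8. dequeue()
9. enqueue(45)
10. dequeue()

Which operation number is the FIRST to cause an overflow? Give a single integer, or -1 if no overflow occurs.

Answer: -1

Derivation:
1. enqueue(76): size=1
2. enqueue(94): size=2
3. dequeue(): size=1
4. dequeue(): size=0
5. enqueue(83): size=1
6. enqueue(93): size=2
7. enqueue(88): size=3
8. dequeue(): size=2
9. enqueue(45): size=3
10. dequeue(): size=2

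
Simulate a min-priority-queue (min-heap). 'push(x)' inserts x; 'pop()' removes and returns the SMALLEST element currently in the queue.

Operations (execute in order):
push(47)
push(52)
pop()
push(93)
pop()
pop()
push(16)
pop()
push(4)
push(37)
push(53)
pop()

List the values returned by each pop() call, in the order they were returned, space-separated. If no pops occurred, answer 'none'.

push(47): heap contents = [47]
push(52): heap contents = [47, 52]
pop() → 47: heap contents = [52]
push(93): heap contents = [52, 93]
pop() → 52: heap contents = [93]
pop() → 93: heap contents = []
push(16): heap contents = [16]
pop() → 16: heap contents = []
push(4): heap contents = [4]
push(37): heap contents = [4, 37]
push(53): heap contents = [4, 37, 53]
pop() → 4: heap contents = [37, 53]

Answer: 47 52 93 16 4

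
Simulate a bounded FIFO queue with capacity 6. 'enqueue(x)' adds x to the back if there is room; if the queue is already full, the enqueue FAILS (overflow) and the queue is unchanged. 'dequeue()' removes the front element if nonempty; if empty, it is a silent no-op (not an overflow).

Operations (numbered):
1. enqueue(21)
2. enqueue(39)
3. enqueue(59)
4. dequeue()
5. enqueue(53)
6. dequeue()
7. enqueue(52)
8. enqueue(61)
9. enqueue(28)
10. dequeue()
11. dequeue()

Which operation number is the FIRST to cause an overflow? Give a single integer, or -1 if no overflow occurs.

Answer: -1

Derivation:
1. enqueue(21): size=1
2. enqueue(39): size=2
3. enqueue(59): size=3
4. dequeue(): size=2
5. enqueue(53): size=3
6. dequeue(): size=2
7. enqueue(52): size=3
8. enqueue(61): size=4
9. enqueue(28): size=5
10. dequeue(): size=4
11. dequeue(): size=3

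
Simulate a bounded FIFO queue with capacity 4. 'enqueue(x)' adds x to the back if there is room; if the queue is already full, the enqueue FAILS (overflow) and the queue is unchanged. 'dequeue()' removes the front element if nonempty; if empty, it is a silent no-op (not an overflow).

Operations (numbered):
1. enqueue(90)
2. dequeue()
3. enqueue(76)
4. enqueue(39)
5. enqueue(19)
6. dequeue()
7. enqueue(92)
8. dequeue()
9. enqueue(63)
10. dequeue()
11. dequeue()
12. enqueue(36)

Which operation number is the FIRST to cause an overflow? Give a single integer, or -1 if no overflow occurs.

Answer: -1

Derivation:
1. enqueue(90): size=1
2. dequeue(): size=0
3. enqueue(76): size=1
4. enqueue(39): size=2
5. enqueue(19): size=3
6. dequeue(): size=2
7. enqueue(92): size=3
8. dequeue(): size=2
9. enqueue(63): size=3
10. dequeue(): size=2
11. dequeue(): size=1
12. enqueue(36): size=2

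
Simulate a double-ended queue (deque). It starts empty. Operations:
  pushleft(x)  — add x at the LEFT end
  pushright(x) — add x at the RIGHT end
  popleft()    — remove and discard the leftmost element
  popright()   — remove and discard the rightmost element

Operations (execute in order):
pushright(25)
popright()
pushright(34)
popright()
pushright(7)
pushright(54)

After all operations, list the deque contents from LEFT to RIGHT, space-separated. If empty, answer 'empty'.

pushright(25): [25]
popright(): []
pushright(34): [34]
popright(): []
pushright(7): [7]
pushright(54): [7, 54]

Answer: 7 54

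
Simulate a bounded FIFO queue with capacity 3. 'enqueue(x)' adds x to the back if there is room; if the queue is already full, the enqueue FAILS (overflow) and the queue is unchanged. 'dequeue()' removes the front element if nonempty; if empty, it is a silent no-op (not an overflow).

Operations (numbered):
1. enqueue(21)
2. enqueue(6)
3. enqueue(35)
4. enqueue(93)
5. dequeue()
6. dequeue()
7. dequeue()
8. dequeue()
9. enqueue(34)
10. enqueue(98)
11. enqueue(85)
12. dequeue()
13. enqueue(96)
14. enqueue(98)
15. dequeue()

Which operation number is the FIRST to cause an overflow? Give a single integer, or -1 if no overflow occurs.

Answer: 4

Derivation:
1. enqueue(21): size=1
2. enqueue(6): size=2
3. enqueue(35): size=3
4. enqueue(93): size=3=cap → OVERFLOW (fail)
5. dequeue(): size=2
6. dequeue(): size=1
7. dequeue(): size=0
8. dequeue(): empty, no-op, size=0
9. enqueue(34): size=1
10. enqueue(98): size=2
11. enqueue(85): size=3
12. dequeue(): size=2
13. enqueue(96): size=3
14. enqueue(98): size=3=cap → OVERFLOW (fail)
15. dequeue(): size=2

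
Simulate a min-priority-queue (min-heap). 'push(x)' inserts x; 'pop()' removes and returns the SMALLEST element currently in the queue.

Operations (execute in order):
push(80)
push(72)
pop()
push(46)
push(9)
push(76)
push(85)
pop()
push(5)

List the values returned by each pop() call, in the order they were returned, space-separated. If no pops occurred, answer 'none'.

Answer: 72 9

Derivation:
push(80): heap contents = [80]
push(72): heap contents = [72, 80]
pop() → 72: heap contents = [80]
push(46): heap contents = [46, 80]
push(9): heap contents = [9, 46, 80]
push(76): heap contents = [9, 46, 76, 80]
push(85): heap contents = [9, 46, 76, 80, 85]
pop() → 9: heap contents = [46, 76, 80, 85]
push(5): heap contents = [5, 46, 76, 80, 85]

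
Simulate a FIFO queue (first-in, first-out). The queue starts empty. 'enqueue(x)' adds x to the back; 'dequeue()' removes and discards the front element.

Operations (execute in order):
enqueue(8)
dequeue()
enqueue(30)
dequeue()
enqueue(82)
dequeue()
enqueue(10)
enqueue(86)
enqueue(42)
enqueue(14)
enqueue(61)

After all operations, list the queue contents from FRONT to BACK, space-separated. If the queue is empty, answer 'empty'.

enqueue(8): [8]
dequeue(): []
enqueue(30): [30]
dequeue(): []
enqueue(82): [82]
dequeue(): []
enqueue(10): [10]
enqueue(86): [10, 86]
enqueue(42): [10, 86, 42]
enqueue(14): [10, 86, 42, 14]
enqueue(61): [10, 86, 42, 14, 61]

Answer: 10 86 42 14 61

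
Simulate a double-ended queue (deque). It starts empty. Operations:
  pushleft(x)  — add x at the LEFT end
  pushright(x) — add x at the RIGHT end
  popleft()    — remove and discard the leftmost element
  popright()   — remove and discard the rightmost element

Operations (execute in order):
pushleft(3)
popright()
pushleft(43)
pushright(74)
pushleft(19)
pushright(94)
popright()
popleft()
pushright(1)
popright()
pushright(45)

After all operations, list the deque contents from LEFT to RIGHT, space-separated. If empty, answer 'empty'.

pushleft(3): [3]
popright(): []
pushleft(43): [43]
pushright(74): [43, 74]
pushleft(19): [19, 43, 74]
pushright(94): [19, 43, 74, 94]
popright(): [19, 43, 74]
popleft(): [43, 74]
pushright(1): [43, 74, 1]
popright(): [43, 74]
pushright(45): [43, 74, 45]

Answer: 43 74 45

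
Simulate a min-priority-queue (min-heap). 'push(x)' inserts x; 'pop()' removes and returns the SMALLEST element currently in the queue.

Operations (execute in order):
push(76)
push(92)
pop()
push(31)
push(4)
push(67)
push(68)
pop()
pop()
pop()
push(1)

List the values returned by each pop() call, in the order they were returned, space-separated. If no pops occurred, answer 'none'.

Answer: 76 4 31 67

Derivation:
push(76): heap contents = [76]
push(92): heap contents = [76, 92]
pop() → 76: heap contents = [92]
push(31): heap contents = [31, 92]
push(4): heap contents = [4, 31, 92]
push(67): heap contents = [4, 31, 67, 92]
push(68): heap contents = [4, 31, 67, 68, 92]
pop() → 4: heap contents = [31, 67, 68, 92]
pop() → 31: heap contents = [67, 68, 92]
pop() → 67: heap contents = [68, 92]
push(1): heap contents = [1, 68, 92]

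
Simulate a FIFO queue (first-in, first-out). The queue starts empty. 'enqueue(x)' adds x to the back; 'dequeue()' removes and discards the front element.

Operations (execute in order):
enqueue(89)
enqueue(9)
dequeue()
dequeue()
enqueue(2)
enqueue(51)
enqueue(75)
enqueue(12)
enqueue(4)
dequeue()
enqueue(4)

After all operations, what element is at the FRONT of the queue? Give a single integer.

enqueue(89): queue = [89]
enqueue(9): queue = [89, 9]
dequeue(): queue = [9]
dequeue(): queue = []
enqueue(2): queue = [2]
enqueue(51): queue = [2, 51]
enqueue(75): queue = [2, 51, 75]
enqueue(12): queue = [2, 51, 75, 12]
enqueue(4): queue = [2, 51, 75, 12, 4]
dequeue(): queue = [51, 75, 12, 4]
enqueue(4): queue = [51, 75, 12, 4, 4]

Answer: 51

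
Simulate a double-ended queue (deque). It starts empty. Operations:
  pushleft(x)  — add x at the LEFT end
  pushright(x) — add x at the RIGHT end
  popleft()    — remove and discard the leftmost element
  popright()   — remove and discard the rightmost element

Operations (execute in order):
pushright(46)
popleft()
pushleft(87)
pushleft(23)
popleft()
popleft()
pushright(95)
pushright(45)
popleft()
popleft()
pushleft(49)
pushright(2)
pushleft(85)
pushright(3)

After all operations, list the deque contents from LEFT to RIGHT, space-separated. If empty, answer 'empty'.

Answer: 85 49 2 3

Derivation:
pushright(46): [46]
popleft(): []
pushleft(87): [87]
pushleft(23): [23, 87]
popleft(): [87]
popleft(): []
pushright(95): [95]
pushright(45): [95, 45]
popleft(): [45]
popleft(): []
pushleft(49): [49]
pushright(2): [49, 2]
pushleft(85): [85, 49, 2]
pushright(3): [85, 49, 2, 3]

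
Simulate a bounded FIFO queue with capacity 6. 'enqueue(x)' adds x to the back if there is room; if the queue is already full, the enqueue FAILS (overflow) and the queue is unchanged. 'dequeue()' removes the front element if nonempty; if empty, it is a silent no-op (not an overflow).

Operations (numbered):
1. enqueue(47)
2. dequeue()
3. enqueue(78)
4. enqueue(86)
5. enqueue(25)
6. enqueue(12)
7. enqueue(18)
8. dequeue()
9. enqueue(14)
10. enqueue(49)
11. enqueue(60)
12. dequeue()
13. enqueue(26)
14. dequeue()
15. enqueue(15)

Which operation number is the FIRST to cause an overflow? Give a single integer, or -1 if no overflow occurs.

Answer: 11

Derivation:
1. enqueue(47): size=1
2. dequeue(): size=0
3. enqueue(78): size=1
4. enqueue(86): size=2
5. enqueue(25): size=3
6. enqueue(12): size=4
7. enqueue(18): size=5
8. dequeue(): size=4
9. enqueue(14): size=5
10. enqueue(49): size=6
11. enqueue(60): size=6=cap → OVERFLOW (fail)
12. dequeue(): size=5
13. enqueue(26): size=6
14. dequeue(): size=5
15. enqueue(15): size=6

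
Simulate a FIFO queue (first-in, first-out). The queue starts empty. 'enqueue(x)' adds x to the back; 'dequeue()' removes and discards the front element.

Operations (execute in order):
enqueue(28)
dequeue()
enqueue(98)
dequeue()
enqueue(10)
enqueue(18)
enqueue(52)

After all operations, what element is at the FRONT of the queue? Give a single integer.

Answer: 10

Derivation:
enqueue(28): queue = [28]
dequeue(): queue = []
enqueue(98): queue = [98]
dequeue(): queue = []
enqueue(10): queue = [10]
enqueue(18): queue = [10, 18]
enqueue(52): queue = [10, 18, 52]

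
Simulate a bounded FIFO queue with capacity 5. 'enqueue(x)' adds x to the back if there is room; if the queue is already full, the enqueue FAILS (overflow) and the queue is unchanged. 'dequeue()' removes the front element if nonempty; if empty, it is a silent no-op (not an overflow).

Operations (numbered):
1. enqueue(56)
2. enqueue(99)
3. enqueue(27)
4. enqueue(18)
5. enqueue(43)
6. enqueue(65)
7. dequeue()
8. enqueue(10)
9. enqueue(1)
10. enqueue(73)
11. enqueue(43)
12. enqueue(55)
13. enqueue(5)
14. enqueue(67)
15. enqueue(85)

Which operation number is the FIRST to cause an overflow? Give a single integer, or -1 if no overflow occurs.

1. enqueue(56): size=1
2. enqueue(99): size=2
3. enqueue(27): size=3
4. enqueue(18): size=4
5. enqueue(43): size=5
6. enqueue(65): size=5=cap → OVERFLOW (fail)
7. dequeue(): size=4
8. enqueue(10): size=5
9. enqueue(1): size=5=cap → OVERFLOW (fail)
10. enqueue(73): size=5=cap → OVERFLOW (fail)
11. enqueue(43): size=5=cap → OVERFLOW (fail)
12. enqueue(55): size=5=cap → OVERFLOW (fail)
13. enqueue(5): size=5=cap → OVERFLOW (fail)
14. enqueue(67): size=5=cap → OVERFLOW (fail)
15. enqueue(85): size=5=cap → OVERFLOW (fail)

Answer: 6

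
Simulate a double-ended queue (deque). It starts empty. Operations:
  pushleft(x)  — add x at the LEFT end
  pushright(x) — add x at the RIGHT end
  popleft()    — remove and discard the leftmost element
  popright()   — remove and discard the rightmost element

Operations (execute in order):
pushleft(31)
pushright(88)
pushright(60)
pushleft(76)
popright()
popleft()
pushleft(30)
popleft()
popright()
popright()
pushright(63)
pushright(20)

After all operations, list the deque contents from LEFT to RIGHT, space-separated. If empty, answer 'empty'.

Answer: 63 20

Derivation:
pushleft(31): [31]
pushright(88): [31, 88]
pushright(60): [31, 88, 60]
pushleft(76): [76, 31, 88, 60]
popright(): [76, 31, 88]
popleft(): [31, 88]
pushleft(30): [30, 31, 88]
popleft(): [31, 88]
popright(): [31]
popright(): []
pushright(63): [63]
pushright(20): [63, 20]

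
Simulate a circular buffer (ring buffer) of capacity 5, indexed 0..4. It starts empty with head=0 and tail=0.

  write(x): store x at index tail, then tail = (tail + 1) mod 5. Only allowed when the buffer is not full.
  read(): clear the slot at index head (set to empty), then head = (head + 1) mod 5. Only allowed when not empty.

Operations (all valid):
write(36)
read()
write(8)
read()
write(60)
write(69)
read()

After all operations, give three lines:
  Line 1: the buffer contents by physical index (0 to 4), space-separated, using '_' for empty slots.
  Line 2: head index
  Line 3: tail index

write(36): buf=[36 _ _ _ _], head=0, tail=1, size=1
read(): buf=[_ _ _ _ _], head=1, tail=1, size=0
write(8): buf=[_ 8 _ _ _], head=1, tail=2, size=1
read(): buf=[_ _ _ _ _], head=2, tail=2, size=0
write(60): buf=[_ _ 60 _ _], head=2, tail=3, size=1
write(69): buf=[_ _ 60 69 _], head=2, tail=4, size=2
read(): buf=[_ _ _ 69 _], head=3, tail=4, size=1

Answer: _ _ _ 69 _
3
4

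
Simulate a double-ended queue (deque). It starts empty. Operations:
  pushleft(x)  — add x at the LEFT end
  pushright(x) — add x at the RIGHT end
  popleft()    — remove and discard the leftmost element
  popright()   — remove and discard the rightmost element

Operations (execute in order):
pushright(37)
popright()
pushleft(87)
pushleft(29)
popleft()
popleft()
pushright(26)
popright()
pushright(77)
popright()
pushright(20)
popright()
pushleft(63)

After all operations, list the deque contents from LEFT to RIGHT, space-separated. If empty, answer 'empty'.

Answer: 63

Derivation:
pushright(37): [37]
popright(): []
pushleft(87): [87]
pushleft(29): [29, 87]
popleft(): [87]
popleft(): []
pushright(26): [26]
popright(): []
pushright(77): [77]
popright(): []
pushright(20): [20]
popright(): []
pushleft(63): [63]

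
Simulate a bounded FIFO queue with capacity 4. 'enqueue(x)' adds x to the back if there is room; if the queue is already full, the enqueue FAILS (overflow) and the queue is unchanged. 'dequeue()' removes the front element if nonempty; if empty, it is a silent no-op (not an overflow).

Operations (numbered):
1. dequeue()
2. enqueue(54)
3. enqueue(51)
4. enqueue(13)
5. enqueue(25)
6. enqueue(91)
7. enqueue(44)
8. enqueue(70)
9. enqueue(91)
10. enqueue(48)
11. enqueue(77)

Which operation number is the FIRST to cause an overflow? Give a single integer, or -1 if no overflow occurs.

1. dequeue(): empty, no-op, size=0
2. enqueue(54): size=1
3. enqueue(51): size=2
4. enqueue(13): size=3
5. enqueue(25): size=4
6. enqueue(91): size=4=cap → OVERFLOW (fail)
7. enqueue(44): size=4=cap → OVERFLOW (fail)
8. enqueue(70): size=4=cap → OVERFLOW (fail)
9. enqueue(91): size=4=cap → OVERFLOW (fail)
10. enqueue(48): size=4=cap → OVERFLOW (fail)
11. enqueue(77): size=4=cap → OVERFLOW (fail)

Answer: 6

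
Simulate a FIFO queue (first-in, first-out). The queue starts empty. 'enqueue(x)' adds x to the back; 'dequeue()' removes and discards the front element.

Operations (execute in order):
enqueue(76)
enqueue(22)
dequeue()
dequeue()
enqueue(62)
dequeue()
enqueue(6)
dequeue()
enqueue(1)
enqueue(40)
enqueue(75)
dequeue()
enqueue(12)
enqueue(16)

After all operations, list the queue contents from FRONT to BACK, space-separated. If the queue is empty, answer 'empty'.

Answer: 40 75 12 16

Derivation:
enqueue(76): [76]
enqueue(22): [76, 22]
dequeue(): [22]
dequeue(): []
enqueue(62): [62]
dequeue(): []
enqueue(6): [6]
dequeue(): []
enqueue(1): [1]
enqueue(40): [1, 40]
enqueue(75): [1, 40, 75]
dequeue(): [40, 75]
enqueue(12): [40, 75, 12]
enqueue(16): [40, 75, 12, 16]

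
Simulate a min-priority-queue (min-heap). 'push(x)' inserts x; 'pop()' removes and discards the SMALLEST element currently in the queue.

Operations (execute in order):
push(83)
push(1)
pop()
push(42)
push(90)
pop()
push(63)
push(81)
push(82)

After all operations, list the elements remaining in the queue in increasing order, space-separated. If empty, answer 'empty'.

Answer: 63 81 82 83 90

Derivation:
push(83): heap contents = [83]
push(1): heap contents = [1, 83]
pop() → 1: heap contents = [83]
push(42): heap contents = [42, 83]
push(90): heap contents = [42, 83, 90]
pop() → 42: heap contents = [83, 90]
push(63): heap contents = [63, 83, 90]
push(81): heap contents = [63, 81, 83, 90]
push(82): heap contents = [63, 81, 82, 83, 90]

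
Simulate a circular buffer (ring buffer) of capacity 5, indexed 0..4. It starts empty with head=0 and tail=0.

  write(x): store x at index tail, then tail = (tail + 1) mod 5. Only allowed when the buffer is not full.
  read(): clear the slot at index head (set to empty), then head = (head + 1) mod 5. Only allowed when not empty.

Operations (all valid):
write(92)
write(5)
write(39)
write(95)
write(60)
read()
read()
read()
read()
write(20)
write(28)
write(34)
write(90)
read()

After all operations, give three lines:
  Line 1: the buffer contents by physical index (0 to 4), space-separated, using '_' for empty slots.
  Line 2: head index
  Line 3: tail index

write(92): buf=[92 _ _ _ _], head=0, tail=1, size=1
write(5): buf=[92 5 _ _ _], head=0, tail=2, size=2
write(39): buf=[92 5 39 _ _], head=0, tail=3, size=3
write(95): buf=[92 5 39 95 _], head=0, tail=4, size=4
write(60): buf=[92 5 39 95 60], head=0, tail=0, size=5
read(): buf=[_ 5 39 95 60], head=1, tail=0, size=4
read(): buf=[_ _ 39 95 60], head=2, tail=0, size=3
read(): buf=[_ _ _ 95 60], head=3, tail=0, size=2
read(): buf=[_ _ _ _ 60], head=4, tail=0, size=1
write(20): buf=[20 _ _ _ 60], head=4, tail=1, size=2
write(28): buf=[20 28 _ _ 60], head=4, tail=2, size=3
write(34): buf=[20 28 34 _ 60], head=4, tail=3, size=4
write(90): buf=[20 28 34 90 60], head=4, tail=4, size=5
read(): buf=[20 28 34 90 _], head=0, tail=4, size=4

Answer: 20 28 34 90 _
0
4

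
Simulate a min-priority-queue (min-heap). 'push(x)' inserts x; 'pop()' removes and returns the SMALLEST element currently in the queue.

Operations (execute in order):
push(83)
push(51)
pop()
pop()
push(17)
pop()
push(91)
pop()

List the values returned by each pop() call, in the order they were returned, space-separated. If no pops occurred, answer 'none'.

push(83): heap contents = [83]
push(51): heap contents = [51, 83]
pop() → 51: heap contents = [83]
pop() → 83: heap contents = []
push(17): heap contents = [17]
pop() → 17: heap contents = []
push(91): heap contents = [91]
pop() → 91: heap contents = []

Answer: 51 83 17 91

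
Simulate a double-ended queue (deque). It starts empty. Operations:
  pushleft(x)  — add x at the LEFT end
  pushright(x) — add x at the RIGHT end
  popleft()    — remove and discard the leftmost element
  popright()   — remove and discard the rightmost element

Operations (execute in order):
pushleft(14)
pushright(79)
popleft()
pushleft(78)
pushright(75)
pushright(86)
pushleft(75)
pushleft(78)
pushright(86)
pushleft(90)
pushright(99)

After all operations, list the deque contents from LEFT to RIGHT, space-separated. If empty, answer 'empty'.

pushleft(14): [14]
pushright(79): [14, 79]
popleft(): [79]
pushleft(78): [78, 79]
pushright(75): [78, 79, 75]
pushright(86): [78, 79, 75, 86]
pushleft(75): [75, 78, 79, 75, 86]
pushleft(78): [78, 75, 78, 79, 75, 86]
pushright(86): [78, 75, 78, 79, 75, 86, 86]
pushleft(90): [90, 78, 75, 78, 79, 75, 86, 86]
pushright(99): [90, 78, 75, 78, 79, 75, 86, 86, 99]

Answer: 90 78 75 78 79 75 86 86 99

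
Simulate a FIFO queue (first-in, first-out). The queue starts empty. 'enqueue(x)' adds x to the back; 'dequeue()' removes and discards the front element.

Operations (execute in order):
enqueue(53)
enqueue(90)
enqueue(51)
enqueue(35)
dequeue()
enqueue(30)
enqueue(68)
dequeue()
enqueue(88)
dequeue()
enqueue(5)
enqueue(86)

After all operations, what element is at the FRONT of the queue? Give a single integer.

enqueue(53): queue = [53]
enqueue(90): queue = [53, 90]
enqueue(51): queue = [53, 90, 51]
enqueue(35): queue = [53, 90, 51, 35]
dequeue(): queue = [90, 51, 35]
enqueue(30): queue = [90, 51, 35, 30]
enqueue(68): queue = [90, 51, 35, 30, 68]
dequeue(): queue = [51, 35, 30, 68]
enqueue(88): queue = [51, 35, 30, 68, 88]
dequeue(): queue = [35, 30, 68, 88]
enqueue(5): queue = [35, 30, 68, 88, 5]
enqueue(86): queue = [35, 30, 68, 88, 5, 86]

Answer: 35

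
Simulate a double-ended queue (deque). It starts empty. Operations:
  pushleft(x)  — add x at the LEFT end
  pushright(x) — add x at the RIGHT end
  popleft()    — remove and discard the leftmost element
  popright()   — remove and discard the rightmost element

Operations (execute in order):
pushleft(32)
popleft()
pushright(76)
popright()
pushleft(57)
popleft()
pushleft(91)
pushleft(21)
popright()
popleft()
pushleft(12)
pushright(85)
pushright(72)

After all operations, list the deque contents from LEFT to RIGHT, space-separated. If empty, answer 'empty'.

Answer: 12 85 72

Derivation:
pushleft(32): [32]
popleft(): []
pushright(76): [76]
popright(): []
pushleft(57): [57]
popleft(): []
pushleft(91): [91]
pushleft(21): [21, 91]
popright(): [21]
popleft(): []
pushleft(12): [12]
pushright(85): [12, 85]
pushright(72): [12, 85, 72]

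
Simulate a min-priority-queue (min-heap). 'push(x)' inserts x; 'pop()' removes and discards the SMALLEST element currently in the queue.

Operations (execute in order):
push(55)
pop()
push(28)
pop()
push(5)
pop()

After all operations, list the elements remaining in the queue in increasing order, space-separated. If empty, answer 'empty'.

push(55): heap contents = [55]
pop() → 55: heap contents = []
push(28): heap contents = [28]
pop() → 28: heap contents = []
push(5): heap contents = [5]
pop() → 5: heap contents = []

Answer: empty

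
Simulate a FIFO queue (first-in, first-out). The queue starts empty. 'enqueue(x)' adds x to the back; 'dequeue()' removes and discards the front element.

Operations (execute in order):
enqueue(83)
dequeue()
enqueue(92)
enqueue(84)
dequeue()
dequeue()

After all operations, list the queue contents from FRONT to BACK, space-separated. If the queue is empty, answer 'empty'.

Answer: empty

Derivation:
enqueue(83): [83]
dequeue(): []
enqueue(92): [92]
enqueue(84): [92, 84]
dequeue(): [84]
dequeue(): []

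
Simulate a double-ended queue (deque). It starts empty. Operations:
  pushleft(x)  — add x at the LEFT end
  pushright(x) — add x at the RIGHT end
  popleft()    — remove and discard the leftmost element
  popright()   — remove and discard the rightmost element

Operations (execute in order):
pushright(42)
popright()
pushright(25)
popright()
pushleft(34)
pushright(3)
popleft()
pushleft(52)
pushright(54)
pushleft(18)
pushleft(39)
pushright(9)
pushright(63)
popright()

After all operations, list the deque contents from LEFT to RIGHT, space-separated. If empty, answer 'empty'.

pushright(42): [42]
popright(): []
pushright(25): [25]
popright(): []
pushleft(34): [34]
pushright(3): [34, 3]
popleft(): [3]
pushleft(52): [52, 3]
pushright(54): [52, 3, 54]
pushleft(18): [18, 52, 3, 54]
pushleft(39): [39, 18, 52, 3, 54]
pushright(9): [39, 18, 52, 3, 54, 9]
pushright(63): [39, 18, 52, 3, 54, 9, 63]
popright(): [39, 18, 52, 3, 54, 9]

Answer: 39 18 52 3 54 9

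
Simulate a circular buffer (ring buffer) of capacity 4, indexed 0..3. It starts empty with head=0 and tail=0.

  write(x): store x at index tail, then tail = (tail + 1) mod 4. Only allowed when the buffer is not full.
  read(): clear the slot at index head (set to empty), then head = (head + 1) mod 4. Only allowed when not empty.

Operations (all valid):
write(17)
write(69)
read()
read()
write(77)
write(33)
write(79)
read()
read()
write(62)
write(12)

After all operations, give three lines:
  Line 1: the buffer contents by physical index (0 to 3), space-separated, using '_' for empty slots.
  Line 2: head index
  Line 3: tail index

write(17): buf=[17 _ _ _], head=0, tail=1, size=1
write(69): buf=[17 69 _ _], head=0, tail=2, size=2
read(): buf=[_ 69 _ _], head=1, tail=2, size=1
read(): buf=[_ _ _ _], head=2, tail=2, size=0
write(77): buf=[_ _ 77 _], head=2, tail=3, size=1
write(33): buf=[_ _ 77 33], head=2, tail=0, size=2
write(79): buf=[79 _ 77 33], head=2, tail=1, size=3
read(): buf=[79 _ _ 33], head=3, tail=1, size=2
read(): buf=[79 _ _ _], head=0, tail=1, size=1
write(62): buf=[79 62 _ _], head=0, tail=2, size=2
write(12): buf=[79 62 12 _], head=0, tail=3, size=3

Answer: 79 62 12 _
0
3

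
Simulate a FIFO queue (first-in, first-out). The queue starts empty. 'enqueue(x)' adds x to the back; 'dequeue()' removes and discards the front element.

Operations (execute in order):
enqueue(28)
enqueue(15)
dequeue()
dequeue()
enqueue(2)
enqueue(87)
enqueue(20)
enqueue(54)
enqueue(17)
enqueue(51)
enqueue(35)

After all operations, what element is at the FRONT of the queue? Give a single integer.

Answer: 2

Derivation:
enqueue(28): queue = [28]
enqueue(15): queue = [28, 15]
dequeue(): queue = [15]
dequeue(): queue = []
enqueue(2): queue = [2]
enqueue(87): queue = [2, 87]
enqueue(20): queue = [2, 87, 20]
enqueue(54): queue = [2, 87, 20, 54]
enqueue(17): queue = [2, 87, 20, 54, 17]
enqueue(51): queue = [2, 87, 20, 54, 17, 51]
enqueue(35): queue = [2, 87, 20, 54, 17, 51, 35]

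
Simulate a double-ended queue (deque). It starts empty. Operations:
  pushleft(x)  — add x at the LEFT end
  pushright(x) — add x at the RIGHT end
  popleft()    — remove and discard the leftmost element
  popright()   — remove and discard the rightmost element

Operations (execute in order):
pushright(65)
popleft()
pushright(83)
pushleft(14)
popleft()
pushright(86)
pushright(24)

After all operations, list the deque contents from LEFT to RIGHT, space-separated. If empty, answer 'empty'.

Answer: 83 86 24

Derivation:
pushright(65): [65]
popleft(): []
pushright(83): [83]
pushleft(14): [14, 83]
popleft(): [83]
pushright(86): [83, 86]
pushright(24): [83, 86, 24]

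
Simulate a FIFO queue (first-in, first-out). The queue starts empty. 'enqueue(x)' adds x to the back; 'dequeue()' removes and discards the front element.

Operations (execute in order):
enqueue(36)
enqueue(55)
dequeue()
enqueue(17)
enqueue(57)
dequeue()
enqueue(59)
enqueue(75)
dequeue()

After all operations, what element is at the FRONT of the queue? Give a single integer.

Answer: 57

Derivation:
enqueue(36): queue = [36]
enqueue(55): queue = [36, 55]
dequeue(): queue = [55]
enqueue(17): queue = [55, 17]
enqueue(57): queue = [55, 17, 57]
dequeue(): queue = [17, 57]
enqueue(59): queue = [17, 57, 59]
enqueue(75): queue = [17, 57, 59, 75]
dequeue(): queue = [57, 59, 75]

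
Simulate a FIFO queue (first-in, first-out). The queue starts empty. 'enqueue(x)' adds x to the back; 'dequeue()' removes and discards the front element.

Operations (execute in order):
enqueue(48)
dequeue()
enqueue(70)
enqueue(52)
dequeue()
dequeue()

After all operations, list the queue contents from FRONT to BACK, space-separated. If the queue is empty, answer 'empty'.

Answer: empty

Derivation:
enqueue(48): [48]
dequeue(): []
enqueue(70): [70]
enqueue(52): [70, 52]
dequeue(): [52]
dequeue(): []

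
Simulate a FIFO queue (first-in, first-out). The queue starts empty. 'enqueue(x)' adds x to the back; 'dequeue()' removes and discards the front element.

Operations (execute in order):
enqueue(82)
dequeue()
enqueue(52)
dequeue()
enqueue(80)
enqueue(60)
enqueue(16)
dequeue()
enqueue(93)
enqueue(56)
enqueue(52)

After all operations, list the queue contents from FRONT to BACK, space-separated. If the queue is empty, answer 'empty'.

enqueue(82): [82]
dequeue(): []
enqueue(52): [52]
dequeue(): []
enqueue(80): [80]
enqueue(60): [80, 60]
enqueue(16): [80, 60, 16]
dequeue(): [60, 16]
enqueue(93): [60, 16, 93]
enqueue(56): [60, 16, 93, 56]
enqueue(52): [60, 16, 93, 56, 52]

Answer: 60 16 93 56 52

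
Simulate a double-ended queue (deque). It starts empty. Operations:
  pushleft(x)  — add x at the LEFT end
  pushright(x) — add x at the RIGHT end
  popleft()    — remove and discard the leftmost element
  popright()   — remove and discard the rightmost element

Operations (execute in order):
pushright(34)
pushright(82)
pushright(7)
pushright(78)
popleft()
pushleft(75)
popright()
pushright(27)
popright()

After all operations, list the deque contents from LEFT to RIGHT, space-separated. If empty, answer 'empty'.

Answer: 75 82 7

Derivation:
pushright(34): [34]
pushright(82): [34, 82]
pushright(7): [34, 82, 7]
pushright(78): [34, 82, 7, 78]
popleft(): [82, 7, 78]
pushleft(75): [75, 82, 7, 78]
popright(): [75, 82, 7]
pushright(27): [75, 82, 7, 27]
popright(): [75, 82, 7]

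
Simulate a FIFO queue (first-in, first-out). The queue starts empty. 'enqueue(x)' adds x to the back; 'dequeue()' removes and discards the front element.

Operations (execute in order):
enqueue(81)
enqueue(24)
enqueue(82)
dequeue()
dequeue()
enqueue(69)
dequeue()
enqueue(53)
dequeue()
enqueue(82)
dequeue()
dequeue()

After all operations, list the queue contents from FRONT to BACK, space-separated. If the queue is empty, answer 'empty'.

Answer: empty

Derivation:
enqueue(81): [81]
enqueue(24): [81, 24]
enqueue(82): [81, 24, 82]
dequeue(): [24, 82]
dequeue(): [82]
enqueue(69): [82, 69]
dequeue(): [69]
enqueue(53): [69, 53]
dequeue(): [53]
enqueue(82): [53, 82]
dequeue(): [82]
dequeue(): []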